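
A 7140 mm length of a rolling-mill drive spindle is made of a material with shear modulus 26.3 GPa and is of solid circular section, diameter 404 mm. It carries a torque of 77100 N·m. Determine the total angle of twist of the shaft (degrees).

0.459°

J = πd⁴/32 = π(0.404)⁴/32 = 2.615×10^-3 m⁴.
θ = T·L/(G·J) = 77100 × 7.14 / (26.3×10⁹ × 2.615×10^-3) = 8.003×10^-3 rad.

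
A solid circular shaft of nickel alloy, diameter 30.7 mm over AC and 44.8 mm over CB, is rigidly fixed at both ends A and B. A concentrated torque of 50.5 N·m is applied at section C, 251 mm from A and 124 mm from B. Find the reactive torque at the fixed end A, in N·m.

4.96 N·m

Compatibility: T_A·a/J_AC = T_B·b/J_CB with T_A + T_B = T₀.
J_AC = 8.72×10^-8 m⁴, J_CB = 3.95×10^-7 m⁴, so T_A = T₀·(J_AC/a)/((J_AC/a)+(J_CB/b)) = 4.961 N·m, T_B = 45.54 N·m.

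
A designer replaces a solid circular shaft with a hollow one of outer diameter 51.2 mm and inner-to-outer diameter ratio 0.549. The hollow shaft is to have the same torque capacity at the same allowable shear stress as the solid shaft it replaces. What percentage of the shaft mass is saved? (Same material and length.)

Equal τ_max and T ⇒ the solid shaft needs d_s³ = d_o³(1−k⁴), so d_s = 51.2·(1−0.549⁴)^(1/3) = 49.60 mm.
Area ratio A_h/A_s = d_o²(1−k²)/d_s² = (1−k²)/(1−k⁴)^(2/3) = 0.7444.
Mass saving = 1 − 0.7444 = 25.6 %.

25.6 %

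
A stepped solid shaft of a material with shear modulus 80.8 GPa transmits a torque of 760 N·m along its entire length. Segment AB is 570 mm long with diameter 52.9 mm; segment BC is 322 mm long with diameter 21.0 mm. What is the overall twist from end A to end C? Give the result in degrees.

J_AB = π(0.0529)⁴/32 = 7.69×10^-7 m⁴; J_BC = π(0.0210)⁴/32 = 1.91×10^-8 m⁴.
θ = (T/G)·Σ L_i/J_i = (760.0/80.8×10⁹)·(0.570/7.69×10^-7 + 0.322/1.91×10^-8) = 0.1656 rad.

9.49°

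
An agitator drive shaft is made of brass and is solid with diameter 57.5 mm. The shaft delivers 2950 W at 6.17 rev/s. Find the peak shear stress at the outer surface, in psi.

296 psi

ω = 2π·6.17 = 38.77 rad/s, so T = P/ω = 2950 / 38.77 = 76.10 N·m.
J = πd⁴/32 = π(0.0575)⁴/32 = 1.073×10^-6 m⁴.
τ_max = T·r/J = 76.10 × 0.0288 / 1.073×10^-6 = 2.039×10^6 Pa.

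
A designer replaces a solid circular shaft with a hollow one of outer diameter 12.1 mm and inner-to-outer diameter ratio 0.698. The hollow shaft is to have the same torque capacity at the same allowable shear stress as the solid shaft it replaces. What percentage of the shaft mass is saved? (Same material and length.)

38.6 %

Equal τ_max and T ⇒ the solid shaft needs d_s³ = d_o³(1−k⁴), so d_s = 12.1·(1−0.698⁴)^(1/3) = 11.05 mm.
Area ratio A_h/A_s = d_o²(1−k²)/d_s² = (1−k²)/(1−k⁴)^(2/3) = 0.6143.
Mass saving = 1 − 0.6143 = 38.6 %.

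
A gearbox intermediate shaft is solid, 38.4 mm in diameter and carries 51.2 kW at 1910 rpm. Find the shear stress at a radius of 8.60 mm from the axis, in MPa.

ω = 2π·1910/60 = 200.0 rad/s, so T = P/ω = 51.2×10³ / 200.0 = 256.0 N·m.
J = πd⁴/32 = π(0.0384)⁴/32 = 2.135×10^-7 m⁴.
Shear stress varies linearly with radius: τ = T·r/J = 256.0 × 0.00860 / 2.135×10^-7 = 1.031×10^7 Pa.

10.3 MPa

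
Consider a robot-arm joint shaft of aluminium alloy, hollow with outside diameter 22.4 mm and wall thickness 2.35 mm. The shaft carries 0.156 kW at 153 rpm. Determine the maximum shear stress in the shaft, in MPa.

7.23 MPa

ω = 2π·153/60 = 16.02 rad/s, so T = P/ω = 0.156×10³ / 16.02 = 9.737 N·m.
J = π(d_o⁴ − d_i⁴)/32 = π(0.0224⁴ − 0.0177⁴)/32 = 1.508×10^-8 m⁴.
τ_max = T·r/J = 9.737 × 0.0112 / 1.508×10^-8 = 7.231×10^6 Pa.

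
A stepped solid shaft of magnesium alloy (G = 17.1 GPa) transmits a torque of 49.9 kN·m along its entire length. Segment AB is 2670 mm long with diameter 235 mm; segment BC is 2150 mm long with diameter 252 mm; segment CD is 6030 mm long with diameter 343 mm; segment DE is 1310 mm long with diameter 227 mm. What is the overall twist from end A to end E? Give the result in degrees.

3.98°

J_AB = π(0.235)⁴/32 = 2.99×10^-4 m⁴; J_BC = π(0.252)⁴/32 = 3.96×10^-4 m⁴; J_CD = π(0.343)⁴/32 = 1.36×10^-3 m⁴; J_DE = π(0.227)⁴/32 = 2.61×10^-4 m⁴.
θ = (T/G)·Σ L_i/J_i = (49900/17.1×10⁹)·(2.67/2.99×10^-4 + 2.15/3.96×10^-4 + 6.03/1.36×10^-3 + 1.31/2.61×10^-4) = 0.06948 rad.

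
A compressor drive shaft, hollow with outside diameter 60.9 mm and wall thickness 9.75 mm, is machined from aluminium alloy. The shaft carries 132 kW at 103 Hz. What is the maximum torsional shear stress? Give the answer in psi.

ω = 2π·103 = 647.2 rad/s, so T = P/ω = 132×10³ / 647.2 = 204.0 N·m.
J = π(d_o⁴ − d_i⁴)/32 = π(0.0609⁴ − 0.0414⁴)/32 = 1.062×10^-6 m⁴.
τ_max = T·r/J = 204.0 × 0.0304 / 1.062×10^-6 = 5.848×10^6 Pa.

848 psi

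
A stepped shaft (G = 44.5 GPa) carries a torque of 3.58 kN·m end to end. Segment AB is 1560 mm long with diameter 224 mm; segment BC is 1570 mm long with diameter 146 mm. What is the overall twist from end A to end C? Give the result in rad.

J_AB = π(0.224)⁴/32 = 2.47×10^-4 m⁴; J_BC = π(0.146)⁴/32 = 4.46×10^-5 m⁴.
θ = (T/G)·Σ L_i/J_i = (3580/44.5×10⁹)·(1.56/2.47×10^-4 + 1.57/4.46×10^-5) = 3.339×10^-3 rad.

0.00334 rad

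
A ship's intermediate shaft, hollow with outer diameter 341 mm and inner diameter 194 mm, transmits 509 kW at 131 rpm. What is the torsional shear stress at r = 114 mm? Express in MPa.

3.56 MPa

ω = 2π·131/60 = 13.72 rad/s, so T = P/ω = 509×10³ / 13.72 = 37100 N·m.
J = π(d_o⁴ − d_i⁴)/32 = π(0.341⁴ − 0.194⁴)/32 = 1.188×10^-3 m⁴.
Shear stress varies linearly with radius: τ = T·r/J = 37100 × 0.114 / 1.188×10^-3 = 3.559×10^6 Pa.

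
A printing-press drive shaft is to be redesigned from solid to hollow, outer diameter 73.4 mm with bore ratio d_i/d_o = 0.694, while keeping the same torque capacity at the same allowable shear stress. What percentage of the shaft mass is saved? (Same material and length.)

38.2 %

Equal τ_max and T ⇒ the solid shaft needs d_s³ = d_o³(1−k⁴), so d_s = 73.4·(1−0.694⁴)^(1/3) = 67.22 mm.
Area ratio A_h/A_s = d_o²(1−k²)/d_s² = (1−k²)/(1−k⁴)^(2/3) = 0.6181.
Mass saving = 1 − 0.6181 = 38.2 %.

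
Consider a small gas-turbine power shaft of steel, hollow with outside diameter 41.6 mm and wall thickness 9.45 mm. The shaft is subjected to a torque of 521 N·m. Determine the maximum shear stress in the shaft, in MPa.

40.4 MPa

J = π(d_o⁴ − d_i⁴)/32 = π(0.0416⁴ − 0.0227⁴)/32 = 2.679×10^-7 m⁴.
τ_max = T·r/J = 521.0 × 0.0208 / 2.679×10^-7 = 4.044×10^7 Pa.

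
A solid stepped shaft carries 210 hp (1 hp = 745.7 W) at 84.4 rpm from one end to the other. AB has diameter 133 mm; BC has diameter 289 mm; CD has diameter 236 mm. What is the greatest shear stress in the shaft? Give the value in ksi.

ω = 2π·84.4/60 = 8.838 rad/s, so T = P/ω = 210×745.7 / 8.838 = 17720 N·m.
Under the same torque, τ_max = 16T/(πd³) is largest where d is smallest — segment AB (d = 133 mm).
τ_max = 16·17720/(π·(0.133)³) = 3.836×10^7 Pa.

5.56 ksi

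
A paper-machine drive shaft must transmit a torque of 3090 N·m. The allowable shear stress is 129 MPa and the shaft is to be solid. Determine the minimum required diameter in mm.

For a solid shaft τ_max = 16T/(πd³), so d = (16T/(π τ_allow))^(1/3) = (16·3090/(π·1.29×10^8))^(1/3) = 0.04960 m.

49.6 mm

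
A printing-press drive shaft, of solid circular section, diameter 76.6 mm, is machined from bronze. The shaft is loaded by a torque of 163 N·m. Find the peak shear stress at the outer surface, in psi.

J = πd⁴/32 = π(0.0766)⁴/32 = 3.380×10^-6 m⁴.
τ_max = T·r/J = 163.0 × 0.0383 / 3.380×10^-6 = 1.847×10^6 Pa.

268 psi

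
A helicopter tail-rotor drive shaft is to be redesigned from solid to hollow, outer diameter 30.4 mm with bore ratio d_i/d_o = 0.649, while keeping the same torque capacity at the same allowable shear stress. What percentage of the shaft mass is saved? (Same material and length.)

Equal τ_max and T ⇒ the solid shaft needs d_s³ = d_o³(1−k⁴), so d_s = 30.4·(1−0.649⁴)^(1/3) = 28.48 mm.
Area ratio A_h/A_s = d_o²(1−k²)/d_s² = (1−k²)/(1−k⁴)^(2/3) = 0.6593.
Mass saving = 1 − 0.6593 = 34.1 %.

34.1 %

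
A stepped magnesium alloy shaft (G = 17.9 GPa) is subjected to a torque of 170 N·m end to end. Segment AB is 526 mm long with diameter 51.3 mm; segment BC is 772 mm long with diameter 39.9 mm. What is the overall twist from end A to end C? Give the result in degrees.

J_AB = π(0.0513)⁴/32 = 6.80×10^-7 m⁴; J_BC = π(0.0399)⁴/32 = 2.49×10^-7 m⁴.
θ = (T/G)·Σ L_i/J_i = (170.0/17.9×10⁹)·(0.526/6.80×10^-7 + 0.772/2.49×10^-7) = 0.03681 rad.

2.11°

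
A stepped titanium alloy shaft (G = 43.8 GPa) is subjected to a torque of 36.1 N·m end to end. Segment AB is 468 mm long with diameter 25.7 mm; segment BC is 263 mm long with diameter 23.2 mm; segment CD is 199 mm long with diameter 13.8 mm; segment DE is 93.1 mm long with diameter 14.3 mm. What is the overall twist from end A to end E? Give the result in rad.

J_AB = π(0.0257)⁴/32 = 4.28×10^-8 m⁴; J_BC = π(0.0232)⁴/32 = 2.84×10^-8 m⁴; J_CD = π(0.0138)⁴/32 = 3.56×10^-9 m⁴; J_DE = π(0.0143)⁴/32 = 4.11×10^-9 m⁴.
θ = (T/G)·Σ L_i/J_i = (36.10/43.8×10⁹)·(0.468/4.28×10^-8 + 0.263/2.84×10^-8 + 0.199/3.56×10^-9 + 0.0931/4.11×10^-9) = 0.08138 rad.

0.0814 rad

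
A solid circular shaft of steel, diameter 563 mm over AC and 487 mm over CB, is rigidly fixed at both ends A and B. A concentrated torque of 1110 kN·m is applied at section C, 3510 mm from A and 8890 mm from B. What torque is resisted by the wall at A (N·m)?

909000 N·m

Compatibility: T_A·a/J_AC = T_B·b/J_CB with T_A + T_B = T₀.
J_AC = 9.86×10^-3 m⁴, J_CB = 5.52×10^-3 m⁴, so T_A = T₀·(J_AC/a)/((J_AC/a)+(J_CB/b)) = 909100 N·m, T_B = 200900 N·m.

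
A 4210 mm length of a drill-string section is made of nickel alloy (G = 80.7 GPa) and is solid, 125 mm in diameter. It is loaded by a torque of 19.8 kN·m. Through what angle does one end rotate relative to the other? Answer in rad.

J = πd⁴/32 = π(0.125)⁴/32 = 2.397×10^-5 m⁴.
θ = T·L/(G·J) = 19800 × 4.21 / (80.7×10⁹ × 2.397×10^-5) = 0.04310 rad.

0.0431 rad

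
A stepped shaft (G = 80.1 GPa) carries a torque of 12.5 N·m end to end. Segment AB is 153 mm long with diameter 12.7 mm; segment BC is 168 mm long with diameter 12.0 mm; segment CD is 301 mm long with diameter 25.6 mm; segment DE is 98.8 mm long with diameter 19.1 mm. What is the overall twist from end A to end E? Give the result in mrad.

J_AB = π(0.0127)⁴/32 = 2.55×10^-9 m⁴; J_BC = π(0.0120)⁴/32 = 2.04×10^-9 m⁴; J_CD = π(0.0256)⁴/32 = 4.22×10^-8 m⁴; J_DE = π(0.0191)⁴/32 = 1.31×10^-8 m⁴.
θ = (T/G)·Σ L_i/J_i = (12.50/80.1×10⁹)·(0.153/2.55×10^-9 + 0.168/2.04×10^-9 + 0.301/4.22×10^-8 + 0.0988/1.31×10^-8) = 0.02452 rad.

24.5 mrad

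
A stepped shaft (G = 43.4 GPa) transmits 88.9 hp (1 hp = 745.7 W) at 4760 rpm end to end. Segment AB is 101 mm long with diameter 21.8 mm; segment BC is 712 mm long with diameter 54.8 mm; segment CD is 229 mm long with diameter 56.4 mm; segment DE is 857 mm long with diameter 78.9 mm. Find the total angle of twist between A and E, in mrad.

17.8 mrad

ω = 2π·4760/60 = 498.5 rad/s, so T = P/ω = 88.9×745.7 / 498.5 = 133.0 N·m.
J_AB = π(0.0218)⁴/32 = 2.22×10^-8 m⁴; J_BC = π(0.0548)⁴/32 = 8.85×10^-7 m⁴; J_CD = π(0.0564)⁴/32 = 9.93×10^-7 m⁴; J_DE = π(0.0789)⁴/32 = 3.80×10^-6 m⁴.
θ = (T/G)·Σ L_i/J_i = (133.0/43.4×10⁹)·(0.101/2.22×10^-8 + 0.712/8.85×10^-7 + 0.229/9.93×10^-7 + 0.857/3.80×10^-6) = 0.01782 rad.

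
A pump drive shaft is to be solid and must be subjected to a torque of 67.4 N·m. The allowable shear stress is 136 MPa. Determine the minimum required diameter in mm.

13.6 mm

For a solid shaft τ_max = 16T/(πd³), so d = (16T/(π τ_allow))^(1/3) = (16·67.40/(π·1.36×10^8))^(1/3) = 0.01362 m.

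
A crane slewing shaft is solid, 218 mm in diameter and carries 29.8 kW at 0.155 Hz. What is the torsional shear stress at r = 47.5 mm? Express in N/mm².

6.55 N/mm²

ω = 2π·0.155 = 0.9739 rad/s, so T = P/ω = 29.8×10³ / 0.9739 = 30600 N·m.
J = πd⁴/32 = π(0.218)⁴/32 = 2.217×10^-4 m⁴.
Shear stress varies linearly with radius: τ = T·r/J = 30600 × 0.0475 / 2.217×10^-4 = 6.555×10^6 Pa.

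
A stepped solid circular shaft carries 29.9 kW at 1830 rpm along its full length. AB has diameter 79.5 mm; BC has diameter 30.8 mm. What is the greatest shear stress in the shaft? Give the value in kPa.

27200 kPa

ω = 2π·1830/60 = 191.6 rad/s, so T = P/ω = 29.9×10³ / 191.6 = 156.0 N·m.
Under the same torque, τ_max = 16T/(πd³) is largest where d is smallest — segment BC (d = 30.8 mm).
τ_max = 16·156.0/(π·(0.0308)³) = 2.720×10^7 Pa.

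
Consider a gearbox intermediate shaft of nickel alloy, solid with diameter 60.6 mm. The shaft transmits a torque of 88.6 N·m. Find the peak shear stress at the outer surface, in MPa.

J = πd⁴/32 = π(0.0606)⁴/32 = 1.324×10^-6 m⁴.
τ_max = T·r/J = 88.60 × 0.0303 / 1.324×10^-6 = 2.028×10^6 Pa.

2.03 MPa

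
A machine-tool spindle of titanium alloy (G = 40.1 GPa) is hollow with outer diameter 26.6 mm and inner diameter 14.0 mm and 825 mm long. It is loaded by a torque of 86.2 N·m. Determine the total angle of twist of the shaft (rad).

J = π(d_o⁴ − d_i⁴)/32 = π(0.0266⁴ − 0.0140⁴)/32 = 4.538×10^-8 m⁴.
θ = T·L/(G·J) = 86.20 × 0.825 / (40.1×10⁹ × 4.538×10^-8) = 0.03908 rad.

0.0391 rad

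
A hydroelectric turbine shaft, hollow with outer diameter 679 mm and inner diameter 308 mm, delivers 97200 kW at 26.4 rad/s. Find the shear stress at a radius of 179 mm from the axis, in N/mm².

ω = 26.4 rad/s, so T = P/ω = 97200×10³ / 26.40 = 3.682e6 N·m.
J = π(d_o⁴ − d_i⁴)/32 = π(0.679⁴ − 0.308⁴)/32 = 0.01998 m⁴.
Shear stress varies linearly with radius: τ = T·r/J = 3.682e6 × 0.179 / 0.01998 = 3.298×10^7 Pa.

33.0 N/mm²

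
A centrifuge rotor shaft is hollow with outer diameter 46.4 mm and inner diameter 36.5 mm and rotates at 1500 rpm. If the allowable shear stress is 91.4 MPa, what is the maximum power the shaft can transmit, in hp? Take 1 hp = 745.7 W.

J = π(d_o⁴ − d_i⁴)/32 = π(0.0464⁴ − 0.0365⁴)/32 = 2.808×10^-7 m⁴.
T_max = τ_allow·J/r = 9.14×10^7 × 2.808×10^-7 / 0.0232 = 1106 N·m.
ω = 2π·1500/60 = 157.1 rad/s, so P_max = T_max·ω = 1.738×10^5 W.

233 hp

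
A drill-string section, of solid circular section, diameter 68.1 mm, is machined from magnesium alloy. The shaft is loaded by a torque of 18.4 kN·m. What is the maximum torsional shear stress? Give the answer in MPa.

297 MPa

J = πd⁴/32 = π(0.0681)⁴/32 = 2.111×10^-6 m⁴.
τ_max = T·r/J = 18400 × 0.0340 / 2.111×10^-6 = 2.967×10^8 Pa.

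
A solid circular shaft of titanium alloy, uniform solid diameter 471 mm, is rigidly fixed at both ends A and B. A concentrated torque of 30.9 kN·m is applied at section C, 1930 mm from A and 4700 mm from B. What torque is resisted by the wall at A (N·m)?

21900 N·m

With uniform GJ and both ends fixed, compatibility θ_AC = θ_CB gives T_A·a = T_B·b, together with T_A + T_B = T₀.
T_A = T₀·b/(a+b) = 30900·4700/6630 = 21900 N·m; T_B = 8995 N·m.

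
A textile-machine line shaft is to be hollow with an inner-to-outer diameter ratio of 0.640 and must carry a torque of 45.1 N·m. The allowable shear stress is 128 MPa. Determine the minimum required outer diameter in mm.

12.9 mm

For a hollow shaft with d_i/d_o = 0.640: τ_max = 16T/(π d_o³ (1−k⁴)), so d_o = [16T/(π τ_allow (1−k⁴))]^(1/3) = [16·45.10/(π·1.28×10^8·0.8322)]^(1/3) = 0.01292 m.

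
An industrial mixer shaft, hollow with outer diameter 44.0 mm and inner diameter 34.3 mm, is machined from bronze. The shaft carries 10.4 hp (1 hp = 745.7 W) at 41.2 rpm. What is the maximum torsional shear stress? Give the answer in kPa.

170000 kPa

ω = 2π·41.2/60 = 4.314 rad/s, so T = P/ω = 10.4×745.7 / 4.314 = 1798 N·m.
J = π(d_o⁴ − d_i⁴)/32 = π(0.0440⁴ − 0.0343⁴)/32 = 2.321×10^-7 m⁴.
τ_max = T·r/J = 1798 × 0.0220 / 2.321×10^-7 = 1.704×10^8 Pa.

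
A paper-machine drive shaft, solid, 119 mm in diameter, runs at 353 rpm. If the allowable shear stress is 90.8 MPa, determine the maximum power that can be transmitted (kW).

J = πd⁴/32 = π(0.119)⁴/32 = 1.969×10^-5 m⁴.
T_max = τ_allow·J/r = 9.08×10^7 × 1.969×10^-5 / 0.0595 = 30040 N·m.
ω = 2π·353/60 = 36.97 rad/s, so P_max = T_max·ω = 1.111×10^6 W.

1110 kW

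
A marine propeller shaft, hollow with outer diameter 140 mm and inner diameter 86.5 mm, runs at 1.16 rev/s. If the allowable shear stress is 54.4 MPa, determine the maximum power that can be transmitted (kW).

182 kW

J = π(d_o⁴ − d_i⁴)/32 = π(0.140⁴ − 0.0865⁴)/32 = 3.222×10^-5 m⁴.
T_max = τ_allow·J/r = 5.44×10^7 × 3.222×10^-5 / 0.0700 = 25040 N·m.
ω = 2π·1.16 = 7.288 rad/s, so P_max = T_max·ω = 1.825×10^5 W.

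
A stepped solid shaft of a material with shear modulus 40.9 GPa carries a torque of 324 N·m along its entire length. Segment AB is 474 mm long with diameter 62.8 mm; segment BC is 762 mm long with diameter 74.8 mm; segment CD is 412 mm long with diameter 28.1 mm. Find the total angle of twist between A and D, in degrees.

3.31°

J_AB = π(0.0628)⁴/32 = 1.53×10^-6 m⁴; J_BC = π(0.0748)⁴/32 = 3.07×10^-6 m⁴; J_CD = π(0.0281)⁴/32 = 6.12×10^-8 m⁴.
θ = (T/G)·Σ L_i/J_i = (324.0/40.9×10⁹)·(0.474/1.53×10^-6 + 0.762/3.07×10^-6 + 0.412/6.12×10^-8) = 0.05774 rad.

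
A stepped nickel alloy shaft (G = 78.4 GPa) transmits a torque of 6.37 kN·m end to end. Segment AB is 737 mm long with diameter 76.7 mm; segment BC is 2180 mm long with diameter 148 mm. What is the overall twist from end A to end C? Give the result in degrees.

1.23°

J_AB = π(0.0767)⁴/32 = 3.40×10^-6 m⁴; J_BC = π(0.148)⁴/32 = 4.71×10^-5 m⁴.
θ = (T/G)·Σ L_i/J_i = (6370/78.4×10⁹)·(0.737/3.40×10^-6 + 2.18/4.71×10^-5) = 0.02138 rad.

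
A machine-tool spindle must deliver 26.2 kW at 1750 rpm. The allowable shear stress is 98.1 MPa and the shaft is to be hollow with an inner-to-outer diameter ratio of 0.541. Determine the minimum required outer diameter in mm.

ω = 2π·1750/60 = 183.3 rad/s, so T = P/ω = 26.2×10³ / 183.3 = 143.0 N·m.
For a hollow shaft with d_i/d_o = 0.541: τ_max = 16T/(π d_o³ (1−k⁴)), so d_o = [16T/(π τ_allow (1−k⁴))]^(1/3) = [16·143.0/(π·9.81×10^7·0.9143)]^(1/3) = 0.02010 m.

20.1 mm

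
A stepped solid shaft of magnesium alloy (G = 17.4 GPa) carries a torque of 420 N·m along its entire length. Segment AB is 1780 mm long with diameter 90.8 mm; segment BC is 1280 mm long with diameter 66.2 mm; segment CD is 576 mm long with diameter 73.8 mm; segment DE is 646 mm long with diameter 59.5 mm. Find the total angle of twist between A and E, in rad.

J_AB = π(0.0908)⁴/32 = 6.67×10^-6 m⁴; J_BC = π(0.0662)⁴/32 = 1.89×10^-6 m⁴; J_CD = π(0.0738)⁴/32 = 2.91×10^-6 m⁴; J_DE = π(0.0595)⁴/32 = 1.23×10^-6 m⁴.
θ = (T/G)·Σ L_i/J_i = (420.0/17.4×10⁹)·(1.78/6.67×10^-6 + 1.28/1.89×10^-6 + 0.576/2.91×10^-6 + 0.646/1.23×10^-6) = 0.04027 rad.

0.0403 rad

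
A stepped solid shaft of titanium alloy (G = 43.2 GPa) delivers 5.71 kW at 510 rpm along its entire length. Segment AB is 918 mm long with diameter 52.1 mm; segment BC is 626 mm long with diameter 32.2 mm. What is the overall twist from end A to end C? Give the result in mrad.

17.8 mrad

ω = 2π·510/60 = 53.41 rad/s, so T = P/ω = 5.71×10³ / 53.41 = 106.9 N·m.
J_AB = π(0.0521)⁴/32 = 7.23×10^-7 m⁴; J_BC = π(0.0322)⁴/32 = 1.06×10^-7 m⁴.
θ = (T/G)·Σ L_i/J_i = (106.9/43.2×10⁹)·(0.918/7.23×10^-7 + 0.626/1.06×10^-7) = 0.01782 rad.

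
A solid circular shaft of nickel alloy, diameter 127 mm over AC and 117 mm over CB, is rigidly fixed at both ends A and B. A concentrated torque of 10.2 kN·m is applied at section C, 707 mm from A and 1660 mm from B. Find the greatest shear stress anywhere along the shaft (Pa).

1.94e7 Pa

Compatibility: T_A·a/J_AC = T_B·b/J_CB with T_A + T_B = T₀.
J_AC = 2.55×10^-5 m⁴, J_CB = 1.84×10^-5 m⁴, so T_A = T₀·(J_AC/a)/((J_AC/a)+(J_CB/b)) = 7805 N·m, T_B = 2395 N·m.
τ in each portion: τ_AC = 1.94×10^7 Pa, τ_CB = 7.61×10^6 Pa; maximum is in AC.
τ_max = T_AC·r/J = 7805·0.0635/2.55×10^-5 = 1.941×10^7 Pa.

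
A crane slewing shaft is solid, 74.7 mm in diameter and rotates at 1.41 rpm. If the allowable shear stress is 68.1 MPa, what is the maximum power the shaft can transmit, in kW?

J = πd⁴/32 = π(0.0747)⁴/32 = 3.057×10^-6 m⁴.
T_max = τ_allow·J/r = 6.81×10^7 × 3.057×10^-6 / 0.0374 = 5574 N·m.
ω = 2π·1.41/60 = 0.1477 rad/s, so P_max = T_max·ω = 823.0 W.

0.823 kW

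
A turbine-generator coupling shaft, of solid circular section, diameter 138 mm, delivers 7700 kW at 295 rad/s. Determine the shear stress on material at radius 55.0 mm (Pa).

ω = 295 rad/s, so T = P/ω = 7700×10³ / 295.0 = 26100 N·m.
J = πd⁴/32 = π(0.138)⁴/32 = 3.561×10^-5 m⁴.
Shear stress varies linearly with radius: τ = T·r/J = 26100 × 0.0550 / 3.561×10^-5 = 4.032×10^7 Pa.

4.03e7 Pa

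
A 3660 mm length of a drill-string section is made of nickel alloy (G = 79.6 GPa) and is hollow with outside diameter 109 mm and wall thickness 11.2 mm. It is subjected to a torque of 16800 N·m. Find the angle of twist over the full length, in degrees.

5.31°

J = π(d_o⁴ − d_i⁴)/32 = π(0.109⁴ − 0.0866⁴)/32 = 8.336×10^-6 m⁴.
θ = T·L/(G·J) = 16800 × 3.66 / (79.6×10⁹ × 8.336×10^-6) = 0.09266 rad.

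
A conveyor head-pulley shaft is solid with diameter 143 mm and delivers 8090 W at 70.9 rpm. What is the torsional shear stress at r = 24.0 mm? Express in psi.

ω = 2π·70.9/60 = 7.425 rad/s, so T = P/ω = 8090 / 7.425 = 1090 N·m.
J = πd⁴/32 = π(0.143)⁴/32 = 4.105×10^-5 m⁴.
Shear stress varies linearly with radius: τ = T·r/J = 1090 × 0.0240 / 4.105×10^-5 = 6.370×10^5 Pa.

92.4 psi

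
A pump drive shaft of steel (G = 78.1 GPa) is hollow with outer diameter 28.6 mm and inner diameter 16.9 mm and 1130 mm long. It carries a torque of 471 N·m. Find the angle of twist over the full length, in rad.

0.118 rad

J = π(d_o⁴ − d_i⁴)/32 = π(0.0286⁴ − 0.0169⁴)/32 = 5.768×10^-8 m⁴.
θ = T·L/(G·J) = 471.0 × 1.13 / (78.1×10⁹ × 5.768×10^-8) = 0.1182 rad.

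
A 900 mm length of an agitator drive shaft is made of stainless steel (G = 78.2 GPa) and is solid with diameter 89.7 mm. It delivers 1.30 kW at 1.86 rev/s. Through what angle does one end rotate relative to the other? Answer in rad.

ω = 2π·1.86 = 11.69 rad/s, so T = P/ω = 1.30×10³ / 11.69 = 111.2 N·m.
J = πd⁴/32 = π(0.0897)⁴/32 = 6.356×10^-6 m⁴.
θ = T·L/(G·J) = 111.2 × 0.900 / (78.2×10⁹ × 6.356×10^-6) = 2.014×10^-4 rad.

2.01e-4 rad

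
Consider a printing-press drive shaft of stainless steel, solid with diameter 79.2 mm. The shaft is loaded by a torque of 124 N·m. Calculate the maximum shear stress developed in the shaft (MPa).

1.27 MPa

J = πd⁴/32 = π(0.0792)⁴/32 = 3.863×10^-6 m⁴.
τ_max = T·r/J = 124.0 × 0.0396 / 3.863×10^-6 = 1.271×10^6 Pa.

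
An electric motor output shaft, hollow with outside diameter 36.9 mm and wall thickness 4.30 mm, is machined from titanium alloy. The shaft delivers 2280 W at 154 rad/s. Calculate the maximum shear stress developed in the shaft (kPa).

2290 kPa

ω = 154 rad/s, so T = P/ω = 2280 / 154.0 = 14.81 N·m.
J = π(d_o⁴ − d_i⁴)/32 = π(0.0369⁴ − 0.0283⁴)/32 = 1.190×10^-7 m⁴.
τ_max = T·r/J = 14.81 × 0.0184 / 1.190×10^-7 = 2.295×10^6 Pa.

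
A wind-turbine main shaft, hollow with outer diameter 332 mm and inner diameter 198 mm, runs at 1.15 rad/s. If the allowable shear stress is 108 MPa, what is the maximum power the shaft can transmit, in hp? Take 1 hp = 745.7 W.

J = π(d_o⁴ − d_i⁴)/32 = π(0.332⁴ − 0.198⁴)/32 = 1.042×10^-3 m⁴.
T_max = τ_allow·J/r = 1.08×10^8 × 1.042×10^-3 / 0.166 = 677800 N·m.
ω = 1.15 rad/s, so P_max = T_max·ω = 7.795×10^5 W.

1050 hp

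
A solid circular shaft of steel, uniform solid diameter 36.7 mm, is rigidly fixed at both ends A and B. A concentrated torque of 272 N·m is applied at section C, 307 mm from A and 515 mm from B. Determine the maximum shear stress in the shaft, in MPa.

17.6 MPa

With uniform GJ and both ends fixed, compatibility θ_AC = θ_CB gives T_A·a = T_B·b, together with T_A + T_B = T₀.
T_A = T₀·b/(a+b) = 272.0·515/822.0 = 170.4 N·m; T_B = 101.6 N·m.
τ in each portion: τ_AC = 1.76×10^7 Pa, τ_CB = 1.05×10^7 Pa; maximum is in AC.
τ_max = T_AC·r/J = 170.4·0.0184/1.78×10^-7 = 1.756×10^7 Pa.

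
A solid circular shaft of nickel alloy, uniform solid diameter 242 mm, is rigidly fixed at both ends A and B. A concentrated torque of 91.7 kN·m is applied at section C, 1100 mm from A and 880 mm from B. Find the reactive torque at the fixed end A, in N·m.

With uniform GJ and both ends fixed, compatibility θ_AC = θ_CB gives T_A·a = T_B·b, together with T_A + T_B = T₀.
T_A = T₀·b/(a+b) = 91700·880/1980 = 40760 N·m; T_B = 50940 N·m.

40800 N·m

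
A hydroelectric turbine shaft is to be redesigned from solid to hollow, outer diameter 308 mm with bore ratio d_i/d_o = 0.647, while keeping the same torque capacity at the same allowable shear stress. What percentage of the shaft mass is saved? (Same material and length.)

33.9 %

Equal τ_max and T ⇒ the solid shaft needs d_s³ = d_o³(1−k⁴), so d_s = 308·(1−0.647⁴)^(1/3) = 288.8 mm.
Area ratio A_h/A_s = d_o²(1−k²)/d_s² = (1−k²)/(1−k⁴)^(2/3) = 0.6611.
Mass saving = 1 − 0.6611 = 33.9 %.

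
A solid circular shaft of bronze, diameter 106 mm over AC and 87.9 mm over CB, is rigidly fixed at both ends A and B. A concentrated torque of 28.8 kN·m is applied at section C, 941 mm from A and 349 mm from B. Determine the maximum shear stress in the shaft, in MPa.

121 MPa

Compatibility: T_A·a/J_AC = T_B·b/J_CB with T_A + T_B = T₀.
J_AC = 1.24×10^-5 m⁴, J_CB = 5.86×10^-6 m⁴, so T_A = T₀·(J_AC/a)/((J_AC/a)+(J_CB/b)) = 12660 N·m, T_B = 16140 N·m.
τ in each portion: τ_AC = 5.41×10^7 Pa, τ_CB = 1.21×10^8 Pa; maximum is in CB.
τ_max = T_CB·r/J = 16140·0.0440/5.86×10^-6 = 1.210×10^8 Pa.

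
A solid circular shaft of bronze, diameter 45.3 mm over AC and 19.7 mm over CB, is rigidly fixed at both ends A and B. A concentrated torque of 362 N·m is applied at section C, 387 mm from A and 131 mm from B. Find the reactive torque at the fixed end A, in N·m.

Compatibility: T_A·a/J_AC = T_B·b/J_CB with T_A + T_B = T₀.
J_AC = 4.13×10^-7 m⁴, J_CB = 1.48×10^-8 m⁴, so T_A = T₀·(J_AC/a)/((J_AC/a)+(J_CB/b)) = 327.4 N·m, T_B = 34.59 N·m.

327 N·m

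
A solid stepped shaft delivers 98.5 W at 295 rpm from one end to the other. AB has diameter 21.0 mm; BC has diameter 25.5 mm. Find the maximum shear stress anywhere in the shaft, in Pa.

1.75e6 Pa

ω = 2π·295/60 = 30.89 rad/s, so T = P/ω = 98.5 / 30.89 = 3.188 N·m.
Under the same torque, τ_max = 16T/(πd³) is largest where d is smallest — segment AB (d = 21.0 mm).
τ_max = 16·3.188/(π·(0.0210)³) = 1.753×10^6 Pa.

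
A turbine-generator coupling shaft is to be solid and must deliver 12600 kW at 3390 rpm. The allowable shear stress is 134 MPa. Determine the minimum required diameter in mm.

110 mm

ω = 2π·3390/60 = 355.0 rad/s, so T = P/ω = 12600×10³ / 355.0 = 35490 N·m.
For a solid shaft τ_max = 16T/(πd³), so d = (16T/(π τ_allow))^(1/3) = (16·35490/(π·1.34×10^8))^(1/3) = 0.1105 m.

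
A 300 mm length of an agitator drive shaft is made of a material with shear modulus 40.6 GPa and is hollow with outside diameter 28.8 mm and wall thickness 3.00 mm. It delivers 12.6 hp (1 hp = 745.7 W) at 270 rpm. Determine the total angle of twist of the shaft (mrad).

ω = 2π·270/60 = 28.27 rad/s, so T = P/ω = 12.6×745.7 / 28.27 = 332.3 N·m.
J = π(d_o⁴ − d_i⁴)/32 = π(0.0288⁴ − 0.0228⁴)/32 = 4.101×10^-8 m⁴.
θ = T·L/(G·J) = 332.3 × 0.300 / (40.6×10⁹ × 4.101×10^-8) = 0.05987 rad.

59.9 mrad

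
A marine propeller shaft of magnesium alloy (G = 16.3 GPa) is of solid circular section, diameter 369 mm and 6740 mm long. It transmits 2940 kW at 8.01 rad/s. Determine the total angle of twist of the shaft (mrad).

ω = 8.01 rad/s, so T = P/ω = 2940×10³ / 8.010 = 367000 N·m.
J = πd⁴/32 = π(0.369)⁴/32 = 1.820×10^-3 m⁴.
θ = T·L/(G·J) = 367000 × 6.74 / (16.3×10⁹ × 1.820×10^-3) = 0.08338 rad.

83.4 mrad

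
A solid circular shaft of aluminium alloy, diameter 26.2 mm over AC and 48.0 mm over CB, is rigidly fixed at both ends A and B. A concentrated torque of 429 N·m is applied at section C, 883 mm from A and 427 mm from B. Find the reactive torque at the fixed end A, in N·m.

17.7 N·m

Compatibility: T_A·a/J_AC = T_B·b/J_CB with T_A + T_B = T₀.
J_AC = 4.63×10^-8 m⁴, J_CB = 5.21×10^-7 m⁴, so T_A = T₀·(J_AC/a)/((J_AC/a)+(J_CB/b)) = 17.66 N·m, T_B = 411.3 N·m.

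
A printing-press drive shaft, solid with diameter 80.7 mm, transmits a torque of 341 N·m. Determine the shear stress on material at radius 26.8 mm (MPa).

2.19 MPa

J = πd⁴/32 = π(0.0807)⁴/32 = 4.164×10^-6 m⁴.
Shear stress varies linearly with radius: τ = T·r/J = 341.0 × 0.0268 / 4.164×10^-6 = 2.195×10^6 Pa.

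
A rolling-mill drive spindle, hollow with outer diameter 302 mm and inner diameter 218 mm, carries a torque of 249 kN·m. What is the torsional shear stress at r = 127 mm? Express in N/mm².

J = π(d_o⁴ − d_i⁴)/32 = π(0.302⁴ − 0.218⁴)/32 = 5.949×10^-4 m⁴.
Shear stress varies linearly with radius: τ = T·r/J = 249000 × 0.127 / 5.949×10^-4 = 5.316×10^7 Pa.

53.2 N/mm²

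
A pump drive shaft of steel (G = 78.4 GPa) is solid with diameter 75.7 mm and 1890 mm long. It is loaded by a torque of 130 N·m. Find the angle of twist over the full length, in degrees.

J = πd⁴/32 = π(0.0757)⁴/32 = 3.224×10^-6 m⁴.
θ = T·L/(G·J) = 130.0 × 1.89 / (78.4×10⁹ × 3.224×10^-6) = 9.721×10^-4 rad.

0.0557°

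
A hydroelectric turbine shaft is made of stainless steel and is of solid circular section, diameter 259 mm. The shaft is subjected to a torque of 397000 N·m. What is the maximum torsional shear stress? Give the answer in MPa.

116 MPa

J = πd⁴/32 = π(0.259)⁴/32 = 4.418×10^-4 m⁴.
τ_max = T·r/J = 397000 × 0.130 / 4.418×10^-4 = 1.164×10^8 Pa.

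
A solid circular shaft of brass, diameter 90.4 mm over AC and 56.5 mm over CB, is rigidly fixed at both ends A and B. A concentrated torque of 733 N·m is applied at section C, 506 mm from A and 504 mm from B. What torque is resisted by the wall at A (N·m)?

636 N·m

Compatibility: T_A·a/J_AC = T_B·b/J_CB with T_A + T_B = T₀.
J_AC = 6.56×10^-6 m⁴, J_CB = 1.00×10^-6 m⁴, so T_A = T₀·(J_AC/a)/((J_AC/a)+(J_CB/b)) = 635.6 N·m, T_B = 97.37 N·m.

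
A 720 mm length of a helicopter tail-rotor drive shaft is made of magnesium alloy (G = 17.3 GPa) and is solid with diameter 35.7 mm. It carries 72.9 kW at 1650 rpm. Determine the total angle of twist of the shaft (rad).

0.110 rad

ω = 2π·1650/60 = 172.8 rad/s, so T = P/ω = 72.9×10³ / 172.8 = 421.9 N·m.
J = πd⁴/32 = π(0.0357)⁴/32 = 1.595×10^-7 m⁴.
θ = T·L/(G·J) = 421.9 × 0.720 / (17.3×10⁹ × 1.595×10^-7) = 0.1101 rad.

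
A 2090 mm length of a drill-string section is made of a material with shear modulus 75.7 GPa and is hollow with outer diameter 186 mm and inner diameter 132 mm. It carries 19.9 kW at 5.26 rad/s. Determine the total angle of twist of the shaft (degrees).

ω = 5.26 rad/s, so T = P/ω = 19.9×10³ / 5.260 = 3783 N·m.
J = π(d_o⁴ − d_i⁴)/32 = π(0.186⁴ − 0.132⁴)/32 = 8.770×10^-5 m⁴.
θ = T·L/(G·J) = 3783 × 2.09 / (75.7×10⁹ × 8.770×10^-5) = 1.191×10^-3 rad.

0.0682°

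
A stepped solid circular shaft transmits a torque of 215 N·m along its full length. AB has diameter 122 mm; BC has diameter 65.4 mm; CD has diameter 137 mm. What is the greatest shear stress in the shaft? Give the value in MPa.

Under the same torque, τ_max = 16T/(πd³) is largest where d is smallest — segment BC (d = 65.4 mm).
τ_max = 16·215.0/(π·(0.0654)³) = 3.914×10^6 Pa.

3.91 MPa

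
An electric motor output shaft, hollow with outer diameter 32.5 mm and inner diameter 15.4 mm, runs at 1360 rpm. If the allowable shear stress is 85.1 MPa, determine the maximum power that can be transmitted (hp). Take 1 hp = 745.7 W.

104 hp

J = π(d_o⁴ − d_i⁴)/32 = π(0.0325⁴ − 0.0154⁴)/32 = 1.040×10^-7 m⁴.
T_max = τ_allow·J/r = 8.51×10^7 × 1.040×10^-7 / 0.0163 = 544.7 N·m.
ω = 2π·1360/60 = 142.4 rad/s, so P_max = T_max·ω = 7.757×10^4 W.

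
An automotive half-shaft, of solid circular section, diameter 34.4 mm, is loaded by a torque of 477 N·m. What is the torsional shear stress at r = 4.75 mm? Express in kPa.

J = πd⁴/32 = π(0.0344)⁴/32 = 1.375×10^-7 m⁴.
Shear stress varies linearly with radius: τ = T·r/J = 477.0 × 0.00475 / 1.375×10^-7 = 1.648×10^7 Pa.

16500 kPa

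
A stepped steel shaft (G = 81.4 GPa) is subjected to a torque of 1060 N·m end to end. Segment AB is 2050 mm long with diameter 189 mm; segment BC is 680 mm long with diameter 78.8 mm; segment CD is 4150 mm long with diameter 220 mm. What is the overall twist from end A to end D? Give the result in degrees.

0.160°

J_AB = π(0.189)⁴/32 = 1.25×10^-4 m⁴; J_BC = π(0.0788)⁴/32 = 3.79×10^-6 m⁴; J_CD = π(0.220)⁴/32 = 2.30×10^-4 m⁴.
θ = (T/G)·Σ L_i/J_i = (1060/81.4×10⁹)·(2.05/1.25×10^-4 + 0.680/3.79×10^-6 + 4.15/2.30×10^-4) = 2.787×10^-3 rad.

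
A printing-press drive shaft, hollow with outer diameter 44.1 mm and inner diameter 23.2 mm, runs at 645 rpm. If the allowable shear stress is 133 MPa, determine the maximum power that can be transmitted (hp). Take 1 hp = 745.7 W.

J = π(d_o⁴ − d_i⁴)/32 = π(0.0441⁴ − 0.0232⁴)/32 = 3.429×10^-7 m⁴.
T_max = τ_allow·J/r = 1.33×10^8 × 3.429×10^-7 / 0.0221 = 2068 N·m.
ω = 2π·645/60 = 67.54 rad/s, so P_max = T_max·ω = 1.397×10^5 W.

187 hp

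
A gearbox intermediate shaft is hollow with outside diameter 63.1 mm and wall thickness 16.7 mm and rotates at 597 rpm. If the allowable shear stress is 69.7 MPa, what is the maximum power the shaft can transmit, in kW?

204 kW

J = π(d_o⁴ − d_i⁴)/32 = π(0.0631⁴ − 0.0297⁴)/32 = 1.480×10^-6 m⁴.
T_max = τ_allow·J/r = 6.97×10^7 × 1.480×10^-6 / 0.0316 = 3270 N·m.
ω = 2π·597/60 = 62.52 rad/s, so P_max = T_max·ω = 2.044×10^5 W.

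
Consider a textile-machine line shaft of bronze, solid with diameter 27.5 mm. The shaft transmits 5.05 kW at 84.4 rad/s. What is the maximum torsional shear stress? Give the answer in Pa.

ω = 84.4 rad/s, so T = P/ω = 5.05×10³ / 84.40 = 59.83 N·m.
J = πd⁴/32 = π(0.0275)⁴/32 = 5.615×10^-8 m⁴.
τ_max = T·r/J = 59.83 × 0.0138 / 5.615×10^-8 = 1.465×10^7 Pa.

1.47e7 Pa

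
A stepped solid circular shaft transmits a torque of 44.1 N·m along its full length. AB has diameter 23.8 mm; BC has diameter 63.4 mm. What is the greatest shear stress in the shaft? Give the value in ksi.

2.42 ksi

Under the same torque, τ_max = 16T/(πd³) is largest where d is smallest — segment AB (d = 23.8 mm).
τ_max = 16·44.10/(π·(0.0238)³) = 1.666×10^7 Pa.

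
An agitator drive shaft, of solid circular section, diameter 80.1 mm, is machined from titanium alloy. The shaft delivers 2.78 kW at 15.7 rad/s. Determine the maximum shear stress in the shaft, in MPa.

ω = 15.7 rad/s, so T = P/ω = 2.78×10³ / 15.70 = 177.1 N·m.
J = πd⁴/32 = π(0.0801)⁴/32 = 4.041×10^-6 m⁴.
τ_max = T·r/J = 177.1 × 0.0400 / 4.041×10^-6 = 1.755×10^6 Pa.

1.75 MPa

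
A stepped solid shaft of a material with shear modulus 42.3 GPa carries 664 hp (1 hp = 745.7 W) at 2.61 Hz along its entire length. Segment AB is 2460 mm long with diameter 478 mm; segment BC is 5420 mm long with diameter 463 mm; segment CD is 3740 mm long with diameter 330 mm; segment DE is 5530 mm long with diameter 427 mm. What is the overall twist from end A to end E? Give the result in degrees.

0.269°

ω = 2π·2.61 = 16.40 rad/s, so T = P/ω = 664×745.7 / 16.40 = 30190 N·m.
J_AB = π(0.478)⁴/32 = 5.13×10^-3 m⁴; J_BC = π(0.463)⁴/32 = 4.51×10^-3 m⁴; J_CD = π(0.330)⁴/32 = 1.16×10^-3 m⁴; J_DE = π(0.427)⁴/32 = 3.26×10^-3 m⁴.
θ = (T/G)·Σ L_i/J_i = (30190/42.3×10⁹)·(2.46/5.13×10^-3 + 5.42/4.51×10^-3 + 3.74/1.16×10^-3 + 5.53/3.26×10^-3) = 4.702×10^-3 rad.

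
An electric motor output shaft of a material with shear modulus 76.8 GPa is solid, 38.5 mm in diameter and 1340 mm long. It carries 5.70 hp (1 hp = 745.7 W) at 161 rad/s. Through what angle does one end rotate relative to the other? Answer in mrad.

2.14 mrad

ω = 161 rad/s, so T = P/ω = 5.70×745.7 / 161.0 = 26.40 N·m.
J = πd⁴/32 = π(0.0385)⁴/32 = 2.157×10^-7 m⁴.
θ = T·L/(G·J) = 26.40 × 1.34 / (76.8×10⁹ × 2.157×10^-7) = 2.136×10^-3 rad.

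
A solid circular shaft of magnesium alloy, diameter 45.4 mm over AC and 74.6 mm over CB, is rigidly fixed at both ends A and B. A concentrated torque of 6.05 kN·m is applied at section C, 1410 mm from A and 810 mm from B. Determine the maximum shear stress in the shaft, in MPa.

68.8 MPa

Compatibility: T_A·a/J_AC = T_B·b/J_CB with T_A + T_B = T₀.
J_AC = 4.17×10^-7 m⁴, J_CB = 3.04×10^-6 m⁴, so T_A = T₀·(J_AC/a)/((J_AC/a)+(J_CB/b)) = 441.9 N·m, T_B = 5608 N·m.
τ in each portion: τ_AC = 2.41×10^7 Pa, τ_CB = 6.88×10^7 Pa; maximum is in CB.
τ_max = T_CB·r/J = 5608·0.0373/3.04×10^-6 = 6.880×10^7 Pa.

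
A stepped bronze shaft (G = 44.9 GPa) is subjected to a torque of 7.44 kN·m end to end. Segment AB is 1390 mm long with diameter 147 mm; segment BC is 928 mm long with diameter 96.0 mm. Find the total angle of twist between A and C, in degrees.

1.34°

J_AB = π(0.147)⁴/32 = 4.58×10^-5 m⁴; J_BC = π(0.0960)⁴/32 = 8.34×10^-6 m⁴.
θ = (T/G)·Σ L_i/J_i = (7440/44.9×10⁹)·(1.39/4.58×10^-5 + 0.928/8.34×10^-6) = 0.02347 rad.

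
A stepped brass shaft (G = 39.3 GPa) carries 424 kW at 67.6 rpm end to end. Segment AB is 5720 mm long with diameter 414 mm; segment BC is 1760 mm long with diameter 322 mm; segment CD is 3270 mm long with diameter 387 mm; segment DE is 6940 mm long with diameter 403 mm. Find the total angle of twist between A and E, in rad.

ω = 2π·67.6/60 = 7.079 rad/s, so T = P/ω = 424×10³ / 7.079 = 59890 N·m.
J_AB = π(0.414)⁴/32 = 2.88×10^-3 m⁴; J_BC = π(0.322)⁴/32 = 1.06×10^-3 m⁴; J_CD = π(0.387)⁴/32 = 2.20×10^-3 m⁴; J_DE = π(0.403)⁴/32 = 2.59×10^-3 m⁴.
θ = (T/G)·Σ L_i/J_i = (59890/39.3×10⁹)·(5.72/2.88×10^-3 + 1.76/1.06×10^-3 + 3.27/2.20×10^-3 + 6.94/2.59×10^-3) = 0.01191 rad.

0.0119 rad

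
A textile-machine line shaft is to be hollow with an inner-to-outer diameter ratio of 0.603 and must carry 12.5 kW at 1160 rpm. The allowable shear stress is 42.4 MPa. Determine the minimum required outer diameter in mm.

ω = 2π·1160/60 = 121.5 rad/s, so T = P/ω = 12.5×10³ / 121.5 = 102.9 N·m.
For a hollow shaft with d_i/d_o = 0.603: τ_max = 16T/(π d_o³ (1−k⁴)), so d_o = [16T/(π τ_allow (1−k⁴))]^(1/3) = [16·102.9/(π·4.24×10^7·0.8678)]^(1/3) = 0.02424 m.

24.2 mm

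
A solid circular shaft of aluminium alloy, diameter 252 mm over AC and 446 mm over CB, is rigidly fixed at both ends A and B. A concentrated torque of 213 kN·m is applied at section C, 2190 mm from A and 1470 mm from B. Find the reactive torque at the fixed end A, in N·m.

13600 N·m

Compatibility: T_A·a/J_AC = T_B·b/J_CB with T_A + T_B = T₀.
J_AC = 3.96×10^-4 m⁴, J_CB = 3.88×10^-3 m⁴, so T_A = T₀·(J_AC/a)/((J_AC/a)+(J_CB/b)) = 13640 N·m, T_B = 199400 N·m.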